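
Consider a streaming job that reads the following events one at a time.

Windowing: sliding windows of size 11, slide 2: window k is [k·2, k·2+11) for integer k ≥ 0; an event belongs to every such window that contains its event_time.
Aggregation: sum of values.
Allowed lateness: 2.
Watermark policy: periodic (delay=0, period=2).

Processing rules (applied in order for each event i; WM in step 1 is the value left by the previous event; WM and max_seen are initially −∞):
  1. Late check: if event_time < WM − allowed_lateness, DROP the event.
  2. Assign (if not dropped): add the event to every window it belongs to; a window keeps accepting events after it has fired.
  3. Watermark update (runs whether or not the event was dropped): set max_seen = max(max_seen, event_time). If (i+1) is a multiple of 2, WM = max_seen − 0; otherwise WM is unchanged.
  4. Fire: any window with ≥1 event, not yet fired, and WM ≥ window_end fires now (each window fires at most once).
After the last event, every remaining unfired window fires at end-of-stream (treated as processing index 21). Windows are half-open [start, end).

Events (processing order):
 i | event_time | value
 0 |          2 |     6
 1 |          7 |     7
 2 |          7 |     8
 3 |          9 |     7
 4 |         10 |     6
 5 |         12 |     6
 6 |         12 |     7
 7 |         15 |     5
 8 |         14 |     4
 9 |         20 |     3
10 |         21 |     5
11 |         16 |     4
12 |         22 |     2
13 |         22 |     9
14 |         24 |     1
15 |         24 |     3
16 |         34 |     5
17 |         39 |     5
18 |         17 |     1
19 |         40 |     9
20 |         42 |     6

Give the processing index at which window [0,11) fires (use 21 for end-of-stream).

5

i=0 t=2 v=6: → [2,13),[0,11); WM=−∞
i=1 t=7 v=7: → [6,17),[4,15),[2,13),[0,11); WM=7
i=2 t=7 v=8: → [6,17),[4,15),[2,13),[0,11); WM=7
i=3 t=9 v=7: → [8,19),[6,17),[4,15),[2,13),[0,11); WM=9
i=4 t=10 v=6: → [10,21),[8,19),[6,17),[4,15),[2,13),[0,11); WM=9
i=5 t=12 v=6: → [12,23),[10,21),[8,19),[6,17),[4,15),[2,13); WM=12; [0,11) fires=34
i=6 t=12 v=7: → [12,23),[10,21),[8,19),[6,17),[4,15),[2,13); WM=12
i=7 t=15 v=5: → [14,25),[12,23),[10,21),[8,19),[6,17); WM=15; [2,13) fires=47 [4,15) fires=41
i=8 t=14 v=4: → [14,25),[12,23),[10,21),[8,19),[6,17),[4,15); WM=15
i=9 t=20 v=3: → [20,31),[18,29),[16,27),[14,25),[12,23),[10,21); WM=20; [6,17) fires=50 [8,19) fires=35
i=10 t=21 v=5: → [20,31),[18,29),[16,27),[14,25),[12,23); WM=20
i=11 t=16 v=4: DROP (t<20-2); WM=21; [10,21) fires=31
i=12 t=22 v=2: → [22,33),[20,31),[18,29),[16,27),[14,25),[12,23); WM=21
i=13 t=22 v=9: → [22,33),[20,31),[18,29),[16,27),[14,25),[12,23); WM=22
i=14 t=24 v=1: → [24,35),[22,33),[20,31),[18,29),[16,27),[14,25); WM=22
i=15 t=24 v=3: → [24,35),[22,33),[20,31),[18,29),[16,27),[14,25); WM=24; [12,23) fires=41
i=16 t=34 v=5: → [34,45),[32,43),[30,41),[28,39),[26,37),[24,35); WM=24
i=17 t=39 v=5: → [38,49),[36,47),[34,45),[32,43),[30,41); WM=39; [14,25) fires=32 [16,27) fires=23 [18,29) fires=23 [20,31) fires=23 [22,33) fires=15 [24,35) fires=9 [26,37) fires=5 [28,39) fires=5
i=18 t=17 v=1: DROP (t<39-2); WM=39
i=19 t=40 v=9: → [40,51),[38,49),[36,47),[34,45),[32,43),[30,41); WM=40
i=20 t=42 v=6: → [42,53),[40,51),[38,49),[36,47),[34,45),[32,43); WM=40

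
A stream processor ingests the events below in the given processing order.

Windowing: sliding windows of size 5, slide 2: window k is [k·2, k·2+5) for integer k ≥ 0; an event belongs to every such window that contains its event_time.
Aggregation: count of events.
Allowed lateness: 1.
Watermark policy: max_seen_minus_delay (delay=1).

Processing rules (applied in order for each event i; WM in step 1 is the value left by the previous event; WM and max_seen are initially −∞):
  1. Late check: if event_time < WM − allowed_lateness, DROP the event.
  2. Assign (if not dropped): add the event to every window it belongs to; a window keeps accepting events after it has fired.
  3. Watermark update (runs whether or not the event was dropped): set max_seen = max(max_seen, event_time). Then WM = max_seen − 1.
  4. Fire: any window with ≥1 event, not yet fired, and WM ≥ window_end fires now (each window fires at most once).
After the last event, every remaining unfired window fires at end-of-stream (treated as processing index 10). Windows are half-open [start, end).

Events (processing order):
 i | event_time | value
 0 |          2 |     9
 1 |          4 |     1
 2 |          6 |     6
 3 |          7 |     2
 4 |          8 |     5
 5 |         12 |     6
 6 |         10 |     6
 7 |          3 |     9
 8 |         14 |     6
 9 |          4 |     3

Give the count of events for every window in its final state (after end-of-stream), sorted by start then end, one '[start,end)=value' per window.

i=0 t=2 v=9: → [2,7),[0,5); WM=1
i=1 t=4 v=1: → [4,9),[2,7),[0,5); WM=3
i=2 t=6 v=6: → [6,11),[4,9),[2,7); WM=5; [0,5) fires=2
i=3 t=7 v=2: → [6,11),[4,9); WM=6
i=4 t=8 v=5: → [8,13),[6,11),[4,9); WM=7; [2,7) fires=3
i=5 t=12 v=6: → [12,17),[10,15),[8,13); WM=11; [4,9) fires=4 [6,11) fires=3
i=6 t=10 v=6: → [10,15),[8,13),[6,11); WM=11
i=7 t=3 v=9: DROP (t<11-1); WM=11
i=8 t=14 v=6: → [14,19),[12,17),[10,15); WM=13; [8,13) fires=3
i=9 t=4 v=3: DROP (t<13-1); WM=13

[0,5)=2 [2,7)=3 [4,9)=4 [6,11)=4 [8,13)=3 [10,15)=3 [12,17)=2 [14,19)=1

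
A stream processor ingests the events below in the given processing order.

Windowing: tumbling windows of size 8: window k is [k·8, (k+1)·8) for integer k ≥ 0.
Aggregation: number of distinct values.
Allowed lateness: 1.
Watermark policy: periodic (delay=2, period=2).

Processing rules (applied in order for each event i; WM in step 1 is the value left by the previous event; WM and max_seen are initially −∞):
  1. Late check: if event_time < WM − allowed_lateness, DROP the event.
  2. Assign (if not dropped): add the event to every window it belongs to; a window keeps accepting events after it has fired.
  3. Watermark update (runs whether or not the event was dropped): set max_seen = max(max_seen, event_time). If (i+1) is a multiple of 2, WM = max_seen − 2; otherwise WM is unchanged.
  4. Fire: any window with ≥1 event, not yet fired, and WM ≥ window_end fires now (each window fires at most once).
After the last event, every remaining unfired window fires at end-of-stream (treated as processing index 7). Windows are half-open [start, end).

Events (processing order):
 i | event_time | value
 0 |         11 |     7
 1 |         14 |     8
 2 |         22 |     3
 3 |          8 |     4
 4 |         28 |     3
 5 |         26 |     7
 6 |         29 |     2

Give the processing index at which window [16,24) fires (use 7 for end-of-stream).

5

i=0 t=11 v=7: → [8,16); WM=−∞
i=1 t=14 v=8: → [8,16); WM=12
i=2 t=22 v=3: → [16,24); WM=12
i=3 t=8 v=4: DROP (t<12-1); WM=20; [8,16) fires=2
i=4 t=28 v=3: → [24,32); WM=20
i=5 t=26 v=7: → [24,32); WM=26; [16,24) fires=1
i=6 t=29 v=2: → [24,32); WM=26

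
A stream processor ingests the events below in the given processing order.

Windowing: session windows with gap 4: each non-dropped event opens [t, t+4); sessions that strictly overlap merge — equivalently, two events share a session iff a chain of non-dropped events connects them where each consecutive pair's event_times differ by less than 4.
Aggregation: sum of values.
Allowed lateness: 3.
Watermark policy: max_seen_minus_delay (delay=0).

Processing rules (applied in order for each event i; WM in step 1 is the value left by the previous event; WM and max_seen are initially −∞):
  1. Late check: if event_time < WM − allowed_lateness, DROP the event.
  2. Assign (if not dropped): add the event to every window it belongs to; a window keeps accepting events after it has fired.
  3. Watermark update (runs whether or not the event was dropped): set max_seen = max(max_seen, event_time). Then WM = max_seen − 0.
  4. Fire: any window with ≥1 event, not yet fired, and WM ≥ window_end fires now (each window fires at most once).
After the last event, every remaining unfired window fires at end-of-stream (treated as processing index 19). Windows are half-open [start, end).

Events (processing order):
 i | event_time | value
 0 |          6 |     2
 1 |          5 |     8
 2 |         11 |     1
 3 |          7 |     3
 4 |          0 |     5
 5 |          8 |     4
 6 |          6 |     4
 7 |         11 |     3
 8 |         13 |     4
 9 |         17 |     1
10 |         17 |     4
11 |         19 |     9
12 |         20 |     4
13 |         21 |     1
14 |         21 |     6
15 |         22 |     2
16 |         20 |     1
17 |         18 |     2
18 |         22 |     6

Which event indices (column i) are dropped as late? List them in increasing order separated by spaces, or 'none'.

3 4 6 17

i=0 t=6 v=2: → [6,10); WM=6
i=1 t=5 v=8: → [5,10); WM=6
i=2 t=11 v=1: → [11,15); WM=11
i=3 t=7 v=3: DROP (t<11-3); WM=11
i=4 t=0 v=5: DROP (t<11-3); WM=11
i=5 t=8 v=4: → [5,15); WM=11
i=6 t=6 v=4: DROP (t<11-3); WM=11
i=7 t=11 v=3: → [5,15); WM=11
i=8 t=13 v=4: → [5,17); WM=13
i=9 t=17 v=1: → [17,21); WM=17
i=10 t=17 v=4: → [17,21); WM=17
i=11 t=19 v=9: → [17,23); WM=19
i=12 t=20 v=4: → [17,24); WM=20
i=13 t=21 v=1: → [17,25); WM=21
i=14 t=21 v=6: → [17,25); WM=21
i=15 t=22 v=2: → [17,26); WM=22
i=16 t=20 v=1: → [17,26); WM=22
i=17 t=18 v=2: DROP (t<22-3); WM=22
i=18 t=22 v=6: → [17,26); WM=22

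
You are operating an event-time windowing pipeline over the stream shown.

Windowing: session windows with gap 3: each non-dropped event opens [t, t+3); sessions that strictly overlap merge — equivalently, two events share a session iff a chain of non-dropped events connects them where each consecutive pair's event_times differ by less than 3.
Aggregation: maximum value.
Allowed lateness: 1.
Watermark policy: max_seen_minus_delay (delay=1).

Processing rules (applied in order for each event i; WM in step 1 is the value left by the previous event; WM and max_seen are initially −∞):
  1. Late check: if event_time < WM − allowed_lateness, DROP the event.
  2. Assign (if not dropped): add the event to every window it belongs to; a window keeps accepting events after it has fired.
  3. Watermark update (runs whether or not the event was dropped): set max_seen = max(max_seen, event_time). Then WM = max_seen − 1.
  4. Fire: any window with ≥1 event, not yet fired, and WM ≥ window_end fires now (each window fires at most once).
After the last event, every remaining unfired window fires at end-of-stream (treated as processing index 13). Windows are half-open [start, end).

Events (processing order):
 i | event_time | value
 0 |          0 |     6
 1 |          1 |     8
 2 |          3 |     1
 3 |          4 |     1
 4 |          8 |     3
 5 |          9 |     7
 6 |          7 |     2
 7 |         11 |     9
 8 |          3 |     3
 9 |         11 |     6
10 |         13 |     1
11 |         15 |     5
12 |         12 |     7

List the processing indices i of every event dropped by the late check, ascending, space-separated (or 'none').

i=0 t=0 v=6: → [0,3); WM=-1
i=1 t=1 v=8: → [0,4); WM=0
i=2 t=3 v=1: → [0,6); WM=2
i=3 t=4 v=1: → [0,7); WM=3
i=4 t=8 v=3: → [8,11); WM=7
i=5 t=9 v=7: → [8,12); WM=8
i=6 t=7 v=2: → [7,12); WM=8
i=7 t=11 v=9: → [7,14); WM=10
i=8 t=3 v=3: DROP (t<10-1); WM=10
i=9 t=11 v=6: → [7,14); WM=10
i=10 t=13 v=1: → [7,16); WM=12
i=11 t=15 v=5: → [7,18); WM=14
i=12 t=12 v=7: DROP (t<14-1); WM=14

8 12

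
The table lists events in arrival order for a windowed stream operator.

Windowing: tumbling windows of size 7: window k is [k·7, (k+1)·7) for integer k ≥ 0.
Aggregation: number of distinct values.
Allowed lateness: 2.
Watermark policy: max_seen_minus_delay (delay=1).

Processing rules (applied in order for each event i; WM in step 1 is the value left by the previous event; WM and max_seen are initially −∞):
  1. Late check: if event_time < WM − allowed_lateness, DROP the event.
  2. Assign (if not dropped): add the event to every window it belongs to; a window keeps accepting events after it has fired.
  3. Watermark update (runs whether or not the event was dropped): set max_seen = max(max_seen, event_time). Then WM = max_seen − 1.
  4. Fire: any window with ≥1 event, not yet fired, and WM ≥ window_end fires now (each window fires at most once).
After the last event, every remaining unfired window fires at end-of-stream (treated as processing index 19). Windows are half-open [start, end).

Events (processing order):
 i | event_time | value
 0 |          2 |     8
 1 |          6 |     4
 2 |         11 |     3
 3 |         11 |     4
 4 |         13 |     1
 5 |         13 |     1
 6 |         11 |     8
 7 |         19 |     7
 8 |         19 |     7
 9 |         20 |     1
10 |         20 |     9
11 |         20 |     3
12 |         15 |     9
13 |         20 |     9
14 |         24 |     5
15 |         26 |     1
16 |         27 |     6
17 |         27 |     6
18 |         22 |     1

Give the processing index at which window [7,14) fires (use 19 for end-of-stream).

i=0 t=2 v=8: → [0,7); WM=1
i=1 t=6 v=4: → [0,7); WM=5
i=2 t=11 v=3: → [7,14); WM=10; [0,7) fires=2
i=3 t=11 v=4: → [7,14); WM=10
i=4 t=13 v=1: → [7,14); WM=12
i=5 t=13 v=1: → [7,14); WM=12
i=6 t=11 v=8: → [7,14); WM=12
i=7 t=19 v=7: → [14,21); WM=18; [7,14) fires=4
i=8 t=19 v=7: → [14,21); WM=18
i=9 t=20 v=1: → [14,21); WM=19
i=10 t=20 v=9: → [14,21); WM=19
i=11 t=20 v=3: → [14,21); WM=19
i=12 t=15 v=9: DROP (t<19-2); WM=19
i=13 t=20 v=9: → [14,21); WM=19
i=14 t=24 v=5: → [21,28); WM=23; [14,21) fires=4
i=15 t=26 v=1: → [21,28); WM=25
i=16 t=27 v=6: → [21,28); WM=26
i=17 t=27 v=6: → [21,28); WM=26
i=18 t=22 v=1: DROP (t<26-2); WM=26

7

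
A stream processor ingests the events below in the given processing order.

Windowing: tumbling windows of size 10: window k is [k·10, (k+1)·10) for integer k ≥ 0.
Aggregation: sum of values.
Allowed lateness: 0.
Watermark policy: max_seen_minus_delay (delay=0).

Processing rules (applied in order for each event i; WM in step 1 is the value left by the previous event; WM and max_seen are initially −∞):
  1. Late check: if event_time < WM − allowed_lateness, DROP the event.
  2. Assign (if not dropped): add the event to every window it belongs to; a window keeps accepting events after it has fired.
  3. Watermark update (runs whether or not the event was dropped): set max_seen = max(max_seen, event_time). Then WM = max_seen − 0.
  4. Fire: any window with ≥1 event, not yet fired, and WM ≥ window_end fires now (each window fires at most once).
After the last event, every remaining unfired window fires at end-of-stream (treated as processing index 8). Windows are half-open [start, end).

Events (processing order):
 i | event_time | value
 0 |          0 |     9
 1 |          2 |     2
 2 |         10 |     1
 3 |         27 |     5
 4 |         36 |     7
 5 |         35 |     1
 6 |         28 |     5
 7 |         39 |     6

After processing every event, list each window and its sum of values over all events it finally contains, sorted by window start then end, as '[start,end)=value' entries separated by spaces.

[0,10)=11 [10,20)=1 [20,30)=5 [30,40)=13

i=0 t=0 v=9: → [0,10); WM=0
i=1 t=2 v=2: → [0,10); WM=2
i=2 t=10 v=1: → [10,20); WM=10; [0,10) fires=11
i=3 t=27 v=5: → [20,30); WM=27; [10,20) fires=1
i=4 t=36 v=7: → [30,40); WM=36; [20,30) fires=5
i=5 t=35 v=1: DROP (t<36-0); WM=36
i=6 t=28 v=5: DROP (t<36-0); WM=36
i=7 t=39 v=6: → [30,40); WM=39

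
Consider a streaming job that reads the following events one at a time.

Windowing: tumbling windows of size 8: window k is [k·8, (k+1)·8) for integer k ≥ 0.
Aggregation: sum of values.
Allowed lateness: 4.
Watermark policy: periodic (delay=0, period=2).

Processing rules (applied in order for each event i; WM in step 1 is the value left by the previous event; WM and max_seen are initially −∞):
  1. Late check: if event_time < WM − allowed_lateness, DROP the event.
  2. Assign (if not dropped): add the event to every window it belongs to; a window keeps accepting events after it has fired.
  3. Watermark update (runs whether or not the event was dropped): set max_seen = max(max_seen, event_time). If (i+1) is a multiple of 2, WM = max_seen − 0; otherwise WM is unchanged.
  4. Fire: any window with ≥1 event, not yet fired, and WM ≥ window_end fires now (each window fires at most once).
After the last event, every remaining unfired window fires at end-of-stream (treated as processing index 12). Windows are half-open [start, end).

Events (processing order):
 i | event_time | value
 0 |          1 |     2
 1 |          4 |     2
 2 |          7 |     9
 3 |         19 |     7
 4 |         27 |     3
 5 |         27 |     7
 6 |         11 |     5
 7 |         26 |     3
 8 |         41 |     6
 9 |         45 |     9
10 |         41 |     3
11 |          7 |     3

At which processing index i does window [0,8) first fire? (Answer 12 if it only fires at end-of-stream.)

3

i=0 t=1 v=2: → [0,8); WM=−∞
i=1 t=4 v=2: → [0,8); WM=4
i=2 t=7 v=9: → [0,8); WM=4
i=3 t=19 v=7: → [16,24); WM=19; [0,8) fires=13
i=4 t=27 v=3: → [24,32); WM=19
i=5 t=27 v=7: → [24,32); WM=27; [16,24) fires=7
i=6 t=11 v=5: DROP (t<27-4); WM=27
i=7 t=26 v=3: → [24,32); WM=27
i=8 t=41 v=6: → [40,48); WM=27
i=9 t=45 v=9: → [40,48); WM=45; [24,32) fires=13
i=10 t=41 v=3: → [40,48); WM=45
i=11 t=7 v=3: DROP (t<45-4); WM=45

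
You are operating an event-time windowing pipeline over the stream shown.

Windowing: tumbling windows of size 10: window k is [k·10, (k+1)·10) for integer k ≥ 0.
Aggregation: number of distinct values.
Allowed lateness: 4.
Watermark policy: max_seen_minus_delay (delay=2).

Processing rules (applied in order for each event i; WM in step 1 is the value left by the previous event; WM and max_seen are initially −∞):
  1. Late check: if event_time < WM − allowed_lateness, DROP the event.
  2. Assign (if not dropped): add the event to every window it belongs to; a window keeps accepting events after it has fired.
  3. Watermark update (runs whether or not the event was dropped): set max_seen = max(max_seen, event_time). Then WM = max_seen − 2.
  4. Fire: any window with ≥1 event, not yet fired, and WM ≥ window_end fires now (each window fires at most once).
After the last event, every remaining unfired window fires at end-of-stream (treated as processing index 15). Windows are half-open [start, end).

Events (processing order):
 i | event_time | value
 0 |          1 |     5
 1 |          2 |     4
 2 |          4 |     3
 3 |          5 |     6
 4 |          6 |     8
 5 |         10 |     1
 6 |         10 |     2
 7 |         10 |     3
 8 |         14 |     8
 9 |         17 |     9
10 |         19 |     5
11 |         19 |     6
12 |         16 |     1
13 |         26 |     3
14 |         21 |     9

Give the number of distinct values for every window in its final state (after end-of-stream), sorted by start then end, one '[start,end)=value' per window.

[0,10)=5 [10,20)=7 [20,30)=2

i=0 t=1 v=5: → [0,10); WM=-1
i=1 t=2 v=4: → [0,10); WM=0
i=2 t=4 v=3: → [0,10); WM=2
i=3 t=5 v=6: → [0,10); WM=3
i=4 t=6 v=8: → [0,10); WM=4
i=5 t=10 v=1: → [10,20); WM=8
i=6 t=10 v=2: → [10,20); WM=8
i=7 t=10 v=3: → [10,20); WM=8
i=8 t=14 v=8: → [10,20); WM=12; [0,10) fires=5
i=9 t=17 v=9: → [10,20); WM=15
i=10 t=19 v=5: → [10,20); WM=17
i=11 t=19 v=6: → [10,20); WM=17
i=12 t=16 v=1: → [10,20); WM=17
i=13 t=26 v=3: → [20,30); WM=24; [10,20) fires=7
i=14 t=21 v=9: → [20,30); WM=24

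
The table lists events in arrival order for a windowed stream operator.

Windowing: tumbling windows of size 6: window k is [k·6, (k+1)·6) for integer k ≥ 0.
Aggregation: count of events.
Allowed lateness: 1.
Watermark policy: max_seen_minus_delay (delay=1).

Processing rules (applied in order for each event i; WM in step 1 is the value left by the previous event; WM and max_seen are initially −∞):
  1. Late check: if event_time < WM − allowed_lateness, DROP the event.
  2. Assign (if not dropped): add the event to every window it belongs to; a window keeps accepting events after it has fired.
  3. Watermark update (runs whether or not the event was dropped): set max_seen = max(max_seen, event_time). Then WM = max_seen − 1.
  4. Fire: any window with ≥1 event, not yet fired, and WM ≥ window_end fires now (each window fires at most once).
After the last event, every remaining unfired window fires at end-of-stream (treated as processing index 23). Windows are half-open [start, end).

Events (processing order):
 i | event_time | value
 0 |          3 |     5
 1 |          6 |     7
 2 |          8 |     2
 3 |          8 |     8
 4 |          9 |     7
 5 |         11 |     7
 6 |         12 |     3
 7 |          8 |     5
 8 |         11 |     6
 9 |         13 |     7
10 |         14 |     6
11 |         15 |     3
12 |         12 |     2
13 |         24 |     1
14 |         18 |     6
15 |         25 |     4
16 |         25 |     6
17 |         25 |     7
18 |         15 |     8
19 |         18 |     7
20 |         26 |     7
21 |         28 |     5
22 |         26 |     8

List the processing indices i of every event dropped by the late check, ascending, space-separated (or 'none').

i=0 t=3 v=5: → [0,6); WM=2
i=1 t=6 v=7: → [6,12); WM=5
i=2 t=8 v=2: → [6,12); WM=7; [0,6) fires=1
i=3 t=8 v=8: → [6,12); WM=7
i=4 t=9 v=7: → [6,12); WM=8
i=5 t=11 v=7: → [6,12); WM=10
i=6 t=12 v=3: → [12,18); WM=11
i=7 t=8 v=5: DROP (t<11-1); WM=11
i=8 t=11 v=6: → [6,12); WM=11
i=9 t=13 v=7: → [12,18); WM=12; [6,12) fires=6
i=10 t=14 v=6: → [12,18); WM=13
i=11 t=15 v=3: → [12,18); WM=14
i=12 t=12 v=2: DROP (t<14-1); WM=14
i=13 t=24 v=1: → [24,30); WM=23; [12,18) fires=4
i=14 t=18 v=6: DROP (t<23-1); WM=23
i=15 t=25 v=4: → [24,30); WM=24
i=16 t=25 v=6: → [24,30); WM=24
i=17 t=25 v=7: → [24,30); WM=24
i=18 t=15 v=8: DROP (t<24-1); WM=24
i=19 t=18 v=7: DROP (t<24-1); WM=24
i=20 t=26 v=7: → [24,30); WM=25
i=21 t=28 v=5: → [24,30); WM=27
i=22 t=26 v=8: → [24,30); WM=27

7 12 14 18 19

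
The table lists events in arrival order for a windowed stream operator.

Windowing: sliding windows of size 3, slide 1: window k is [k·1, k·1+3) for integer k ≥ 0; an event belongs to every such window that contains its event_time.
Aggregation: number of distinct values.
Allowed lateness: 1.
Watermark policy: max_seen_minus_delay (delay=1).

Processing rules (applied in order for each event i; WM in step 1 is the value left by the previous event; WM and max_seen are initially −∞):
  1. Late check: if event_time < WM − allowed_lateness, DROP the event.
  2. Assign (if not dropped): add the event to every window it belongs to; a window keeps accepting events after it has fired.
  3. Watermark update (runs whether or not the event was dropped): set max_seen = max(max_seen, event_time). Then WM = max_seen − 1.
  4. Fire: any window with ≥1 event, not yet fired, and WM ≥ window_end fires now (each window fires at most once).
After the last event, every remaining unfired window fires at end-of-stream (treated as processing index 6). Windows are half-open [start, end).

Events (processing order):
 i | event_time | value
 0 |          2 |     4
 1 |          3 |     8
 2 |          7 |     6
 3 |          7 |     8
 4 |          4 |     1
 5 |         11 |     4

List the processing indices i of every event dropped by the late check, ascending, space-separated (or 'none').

i=0 t=2 v=4: → [2,5),[1,4),[0,3); WM=1
i=1 t=3 v=8: → [3,6),[2,5),[1,4); WM=2
i=2 t=7 v=6: → [7,10),[6,9),[5,8); WM=6; [0,3) fires=1 [1,4) fires=2 [2,5) fires=2 [3,6) fires=1
i=3 t=7 v=8: → [7,10),[6,9),[5,8); WM=6
i=4 t=4 v=1: DROP (t<6-1); WM=6
i=5 t=11 v=4: → [11,14),[10,13),[9,12); WM=10; [5,8) fires=2 [6,9) fires=2 [7,10) fires=2

4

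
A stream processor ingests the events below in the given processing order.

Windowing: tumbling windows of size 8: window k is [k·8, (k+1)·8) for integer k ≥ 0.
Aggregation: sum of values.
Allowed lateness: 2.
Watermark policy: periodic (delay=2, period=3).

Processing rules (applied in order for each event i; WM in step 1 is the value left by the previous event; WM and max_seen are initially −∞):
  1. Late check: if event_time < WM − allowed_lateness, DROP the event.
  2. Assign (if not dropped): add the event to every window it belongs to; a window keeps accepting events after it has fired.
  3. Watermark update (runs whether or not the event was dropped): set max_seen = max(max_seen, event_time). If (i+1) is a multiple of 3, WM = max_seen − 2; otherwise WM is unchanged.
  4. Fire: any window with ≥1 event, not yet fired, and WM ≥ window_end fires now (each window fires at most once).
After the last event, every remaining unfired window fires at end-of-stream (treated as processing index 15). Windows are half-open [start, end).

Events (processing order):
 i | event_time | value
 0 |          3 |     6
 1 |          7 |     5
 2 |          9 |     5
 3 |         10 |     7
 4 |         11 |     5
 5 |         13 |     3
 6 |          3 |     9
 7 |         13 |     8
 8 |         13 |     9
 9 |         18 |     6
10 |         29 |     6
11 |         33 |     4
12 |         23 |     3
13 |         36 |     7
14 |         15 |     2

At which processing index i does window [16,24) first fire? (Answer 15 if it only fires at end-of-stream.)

11

i=0 t=3 v=6: → [0,8); WM=−∞
i=1 t=7 v=5: → [0,8); WM=−∞
i=2 t=9 v=5: → [8,16); WM=7
i=3 t=10 v=7: → [8,16); WM=7
i=4 t=11 v=5: → [8,16); WM=7
i=5 t=13 v=3: → [8,16); WM=11; [0,8) fires=11
i=6 t=3 v=9: DROP (t<11-2); WM=11
i=7 t=13 v=8: → [8,16); WM=11
i=8 t=13 v=9: → [8,16); WM=11
i=9 t=18 v=6: → [16,24); WM=11
i=10 t=29 v=6: → [24,32); WM=11
i=11 t=33 v=4: → [32,40); WM=31; [8,16) fires=37 [16,24) fires=6
i=12 t=23 v=3: DROP (t<31-2); WM=31
i=13 t=36 v=7: → [32,40); WM=31
i=14 t=15 v=2: DROP (t<31-2); WM=34; [24,32) fires=6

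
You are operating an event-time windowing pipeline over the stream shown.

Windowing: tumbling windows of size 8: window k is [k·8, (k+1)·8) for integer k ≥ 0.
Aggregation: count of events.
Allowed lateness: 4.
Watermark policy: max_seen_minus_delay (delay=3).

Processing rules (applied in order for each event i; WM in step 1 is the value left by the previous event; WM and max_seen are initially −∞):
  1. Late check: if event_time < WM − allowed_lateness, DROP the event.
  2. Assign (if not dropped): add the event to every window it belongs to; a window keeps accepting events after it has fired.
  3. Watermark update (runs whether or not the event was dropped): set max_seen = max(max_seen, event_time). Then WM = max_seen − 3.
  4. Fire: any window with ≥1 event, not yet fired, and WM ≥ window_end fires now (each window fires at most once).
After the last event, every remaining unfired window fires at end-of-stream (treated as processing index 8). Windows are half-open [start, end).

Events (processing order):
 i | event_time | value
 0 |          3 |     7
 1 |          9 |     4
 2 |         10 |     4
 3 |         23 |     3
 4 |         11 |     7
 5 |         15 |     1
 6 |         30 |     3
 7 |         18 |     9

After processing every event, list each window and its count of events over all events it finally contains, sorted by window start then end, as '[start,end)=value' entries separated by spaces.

i=0 t=3 v=7: → [0,8); WM=0
i=1 t=9 v=4: → [8,16); WM=6
i=2 t=10 v=4: → [8,16); WM=7
i=3 t=23 v=3: → [16,24); WM=20; [0,8) fires=1 [8,16) fires=2
i=4 t=11 v=7: DROP (t<20-4); WM=20
i=5 t=15 v=1: DROP (t<20-4); WM=20
i=6 t=30 v=3: → [24,32); WM=27; [16,24) fires=1
i=7 t=18 v=9: DROP (t<27-4); WM=27

[0,8)=1 [8,16)=2 [16,24)=1 [24,32)=1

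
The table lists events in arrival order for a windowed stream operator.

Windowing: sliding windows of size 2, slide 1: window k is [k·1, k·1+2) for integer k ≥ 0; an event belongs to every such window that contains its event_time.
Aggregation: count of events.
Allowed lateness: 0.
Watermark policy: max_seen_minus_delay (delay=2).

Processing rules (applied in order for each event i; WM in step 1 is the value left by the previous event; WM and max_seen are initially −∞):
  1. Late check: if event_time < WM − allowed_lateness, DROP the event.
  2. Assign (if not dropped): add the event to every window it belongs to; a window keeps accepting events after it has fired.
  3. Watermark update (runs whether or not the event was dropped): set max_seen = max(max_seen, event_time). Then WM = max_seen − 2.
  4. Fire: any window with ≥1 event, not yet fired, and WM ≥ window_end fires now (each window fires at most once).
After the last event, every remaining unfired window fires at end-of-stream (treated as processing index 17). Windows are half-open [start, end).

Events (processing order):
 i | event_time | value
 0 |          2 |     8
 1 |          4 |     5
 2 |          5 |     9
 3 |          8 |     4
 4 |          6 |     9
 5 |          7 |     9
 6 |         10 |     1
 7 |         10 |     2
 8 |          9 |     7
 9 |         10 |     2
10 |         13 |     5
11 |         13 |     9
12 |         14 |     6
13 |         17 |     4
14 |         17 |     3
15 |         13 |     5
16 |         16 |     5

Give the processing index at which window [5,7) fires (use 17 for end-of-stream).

6

i=0 t=2 v=8: → [2,4),[1,3); WM=0
i=1 t=4 v=5: → [4,6),[3,5); WM=2
i=2 t=5 v=9: → [5,7),[4,6); WM=3; [1,3) fires=1
i=3 t=8 v=4: → [8,10),[7,9); WM=6; [2,4) fires=1 [3,5) fires=1 [4,6) fires=2
i=4 t=6 v=9: → [6,8),[5,7); WM=6
i=5 t=7 v=9: → [7,9),[6,8); WM=6
i=6 t=10 v=1: → [10,12),[9,11); WM=8; [5,7) fires=2 [6,8) fires=2
i=7 t=10 v=2: → [10,12),[9,11); WM=8
i=8 t=9 v=7: → [9,11),[8,10); WM=8
i=9 t=10 v=2: → [10,12),[9,11); WM=8
i=10 t=13 v=5: → [13,15),[12,14); WM=11; [7,9) fires=2 [8,10) fires=2 [9,11) fires=4
i=11 t=13 v=9: → [13,15),[12,14); WM=11
i=12 t=14 v=6: → [14,16),[13,15); WM=12; [10,12) fires=3
i=13 t=17 v=4: → [17,19),[16,18); WM=15; [12,14) fires=2 [13,15) fires=3
i=14 t=17 v=3: → [17,19),[16,18); WM=15
i=15 t=13 v=5: DROP (t<15-0); WM=15
i=16 t=16 v=5: → [16,18),[15,17); WM=15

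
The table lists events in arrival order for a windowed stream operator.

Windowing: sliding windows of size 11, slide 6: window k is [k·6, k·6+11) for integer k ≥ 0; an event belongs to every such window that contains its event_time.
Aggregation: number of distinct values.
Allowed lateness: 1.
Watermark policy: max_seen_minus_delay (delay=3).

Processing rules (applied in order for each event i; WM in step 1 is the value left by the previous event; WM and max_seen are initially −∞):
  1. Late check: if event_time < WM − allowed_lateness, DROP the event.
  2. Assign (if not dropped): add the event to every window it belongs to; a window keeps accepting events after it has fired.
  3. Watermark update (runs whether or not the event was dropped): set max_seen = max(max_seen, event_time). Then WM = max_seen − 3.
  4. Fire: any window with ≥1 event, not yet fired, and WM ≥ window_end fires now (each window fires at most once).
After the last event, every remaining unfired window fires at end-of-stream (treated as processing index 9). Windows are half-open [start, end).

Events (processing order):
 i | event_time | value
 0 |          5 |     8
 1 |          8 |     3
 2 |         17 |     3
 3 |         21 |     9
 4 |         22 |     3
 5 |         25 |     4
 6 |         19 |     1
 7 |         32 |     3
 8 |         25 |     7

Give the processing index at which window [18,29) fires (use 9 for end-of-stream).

i=0 t=5 v=8: → [0,11); WM=2
i=1 t=8 v=3: → [6,17),[0,11); WM=5
i=2 t=17 v=3: → [12,23); WM=14; [0,11) fires=2
i=3 t=21 v=9: → [18,29),[12,23); WM=18; [6,17) fires=1
i=4 t=22 v=3: → [18,29),[12,23); WM=19
i=5 t=25 v=4: → [24,35),[18,29); WM=22
i=6 t=19 v=1: DROP (t<22-1); WM=22
i=7 t=32 v=3: → [30,41),[24,35); WM=29; [12,23) fires=2 [18,29) fires=3
i=8 t=25 v=7: DROP (t<29-1); WM=29

7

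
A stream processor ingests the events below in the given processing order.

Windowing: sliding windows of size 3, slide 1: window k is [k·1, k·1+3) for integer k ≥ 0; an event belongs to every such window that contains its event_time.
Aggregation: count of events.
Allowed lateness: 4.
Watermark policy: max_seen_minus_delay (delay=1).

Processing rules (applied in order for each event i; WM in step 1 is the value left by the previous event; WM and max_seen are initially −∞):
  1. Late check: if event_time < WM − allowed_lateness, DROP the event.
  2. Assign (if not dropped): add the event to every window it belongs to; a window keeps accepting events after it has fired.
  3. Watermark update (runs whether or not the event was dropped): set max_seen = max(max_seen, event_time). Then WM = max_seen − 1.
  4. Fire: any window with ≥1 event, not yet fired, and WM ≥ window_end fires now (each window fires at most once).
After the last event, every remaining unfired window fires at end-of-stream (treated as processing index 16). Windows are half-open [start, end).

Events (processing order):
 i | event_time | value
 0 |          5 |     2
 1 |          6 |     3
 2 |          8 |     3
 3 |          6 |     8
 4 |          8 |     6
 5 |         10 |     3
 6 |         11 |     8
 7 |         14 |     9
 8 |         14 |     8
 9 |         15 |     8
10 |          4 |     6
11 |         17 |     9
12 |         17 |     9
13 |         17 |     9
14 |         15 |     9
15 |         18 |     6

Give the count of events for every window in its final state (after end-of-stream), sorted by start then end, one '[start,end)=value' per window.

i=0 t=5 v=2: → [5,8),[4,7),[3,6); WM=4
i=1 t=6 v=3: → [6,9),[5,8),[4,7); WM=5
i=2 t=8 v=3: → [8,11),[7,10),[6,9); WM=7; [3,6) fires=1 [4,7) fires=2
i=3 t=6 v=8: → [6,9),[5,8),[4,7); WM=7
i=4 t=8 v=6: → [8,11),[7,10),[6,9); WM=7
i=5 t=10 v=3: → [10,13),[9,12),[8,11); WM=9; [5,8) fires=3 [6,9) fires=4
i=6 t=11 v=8: → [11,14),[10,13),[9,12); WM=10; [7,10) fires=2
i=7 t=14 v=9: → [14,17),[13,16),[12,15); WM=13; [8,11) fires=3 [9,12) fires=2 [10,13) fires=2
i=8 t=14 v=8: → [14,17),[13,16),[12,15); WM=13
i=9 t=15 v=8: → [15,18),[14,17),[13,16); WM=14; [11,14) fires=1
i=10 t=4 v=6: DROP (t<14-4); WM=14
i=11 t=17 v=9: → [17,20),[16,19),[15,18); WM=16; [12,15) fires=2 [13,16) fires=3
i=12 t=17 v=9: → [17,20),[16,19),[15,18); WM=16
i=13 t=17 v=9: → [17,20),[16,19),[15,18); WM=16
i=14 t=15 v=9: → [15,18),[14,17),[13,16); WM=16
i=15 t=18 v=6: → [18,21),[17,20),[16,19); WM=17; [14,17) fires=4

[3,6)=1 [4,7)=3 [5,8)=3 [6,9)=4 [7,10)=2 [8,11)=3 [9,12)=2 [10,13)=2 [11,14)=1 [12,15)=2 [13,16)=4 [14,17)=4 [15,18)=5 [16,19)=4 [17,20)=4 [18,21)=1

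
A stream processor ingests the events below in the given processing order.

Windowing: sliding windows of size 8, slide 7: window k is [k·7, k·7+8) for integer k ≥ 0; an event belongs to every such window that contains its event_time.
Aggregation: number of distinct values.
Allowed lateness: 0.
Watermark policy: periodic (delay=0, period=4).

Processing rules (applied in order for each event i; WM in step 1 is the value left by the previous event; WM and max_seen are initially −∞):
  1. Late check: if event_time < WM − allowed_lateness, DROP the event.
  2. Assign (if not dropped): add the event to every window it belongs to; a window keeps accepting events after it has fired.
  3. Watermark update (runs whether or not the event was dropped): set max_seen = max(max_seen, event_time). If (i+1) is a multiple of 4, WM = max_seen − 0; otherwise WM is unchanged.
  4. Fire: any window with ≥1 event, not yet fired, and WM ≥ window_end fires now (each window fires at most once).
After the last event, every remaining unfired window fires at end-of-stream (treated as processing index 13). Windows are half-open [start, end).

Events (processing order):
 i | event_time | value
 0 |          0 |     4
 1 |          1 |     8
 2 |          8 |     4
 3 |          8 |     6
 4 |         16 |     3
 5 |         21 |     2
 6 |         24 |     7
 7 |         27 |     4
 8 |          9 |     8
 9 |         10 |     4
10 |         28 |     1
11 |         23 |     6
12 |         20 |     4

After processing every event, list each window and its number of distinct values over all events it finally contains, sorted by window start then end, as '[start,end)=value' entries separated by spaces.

i=0 t=0 v=4: → [0,8); WM=−∞
i=1 t=1 v=8: → [0,8); WM=−∞
i=2 t=8 v=4: → [7,15); WM=−∞
i=3 t=8 v=6: → [7,15); WM=8; [0,8) fires=2
i=4 t=16 v=3: → [14,22); WM=8
i=5 t=21 v=2: → [21,29),[14,22); WM=8
i=6 t=24 v=7: → [21,29); WM=8
i=7 t=27 v=4: → [21,29); WM=27; [7,15) fires=2 [14,22) fires=2
i=8 t=9 v=8: DROP (t<27-0); WM=27
i=9 t=10 v=4: DROP (t<27-0); WM=27
i=10 t=28 v=1: → [28,36),[21,29); WM=27
i=11 t=23 v=6: DROP (t<27-0); WM=28
i=12 t=20 v=4: DROP (t<28-0); WM=28

[0,8)=2 [7,15)=2 [14,22)=2 [21,29)=4 [28,36)=1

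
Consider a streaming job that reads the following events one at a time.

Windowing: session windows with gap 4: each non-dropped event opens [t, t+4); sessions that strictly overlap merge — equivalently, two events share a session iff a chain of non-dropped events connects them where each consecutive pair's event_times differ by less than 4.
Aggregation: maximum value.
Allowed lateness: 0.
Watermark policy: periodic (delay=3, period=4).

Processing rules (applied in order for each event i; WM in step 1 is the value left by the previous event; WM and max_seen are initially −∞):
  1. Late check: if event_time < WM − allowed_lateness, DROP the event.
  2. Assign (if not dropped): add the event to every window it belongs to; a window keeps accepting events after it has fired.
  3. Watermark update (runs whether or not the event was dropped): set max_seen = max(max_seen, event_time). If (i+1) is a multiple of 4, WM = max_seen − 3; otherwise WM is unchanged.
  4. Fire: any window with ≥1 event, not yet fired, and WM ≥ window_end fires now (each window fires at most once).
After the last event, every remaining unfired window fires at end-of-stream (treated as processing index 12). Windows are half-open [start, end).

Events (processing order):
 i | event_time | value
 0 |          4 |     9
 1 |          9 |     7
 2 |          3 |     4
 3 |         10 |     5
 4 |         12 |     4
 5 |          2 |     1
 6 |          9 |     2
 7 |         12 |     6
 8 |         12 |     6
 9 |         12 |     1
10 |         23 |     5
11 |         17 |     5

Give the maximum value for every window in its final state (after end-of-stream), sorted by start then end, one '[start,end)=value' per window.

i=0 t=4 v=9: → [4,8); WM=−∞
i=1 t=9 v=7: → [9,13); WM=−∞
i=2 t=3 v=4: → [3,8); WM=−∞
i=3 t=10 v=5: → [9,14); WM=7
i=4 t=12 v=4: → [9,16); WM=7
i=5 t=2 v=1: DROP (t<7-0); WM=7
i=6 t=9 v=2: → [9,16); WM=7
i=7 t=12 v=6: → [9,16); WM=9
i=8 t=12 v=6: → [9,16); WM=9
i=9 t=12 v=1: → [9,16); WM=9
i=10 t=23 v=5: → [23,27); WM=9
i=11 t=17 v=5: → [17,21); WM=20

[3,8)=9 [9,16)=7 [17,21)=5 [23,27)=5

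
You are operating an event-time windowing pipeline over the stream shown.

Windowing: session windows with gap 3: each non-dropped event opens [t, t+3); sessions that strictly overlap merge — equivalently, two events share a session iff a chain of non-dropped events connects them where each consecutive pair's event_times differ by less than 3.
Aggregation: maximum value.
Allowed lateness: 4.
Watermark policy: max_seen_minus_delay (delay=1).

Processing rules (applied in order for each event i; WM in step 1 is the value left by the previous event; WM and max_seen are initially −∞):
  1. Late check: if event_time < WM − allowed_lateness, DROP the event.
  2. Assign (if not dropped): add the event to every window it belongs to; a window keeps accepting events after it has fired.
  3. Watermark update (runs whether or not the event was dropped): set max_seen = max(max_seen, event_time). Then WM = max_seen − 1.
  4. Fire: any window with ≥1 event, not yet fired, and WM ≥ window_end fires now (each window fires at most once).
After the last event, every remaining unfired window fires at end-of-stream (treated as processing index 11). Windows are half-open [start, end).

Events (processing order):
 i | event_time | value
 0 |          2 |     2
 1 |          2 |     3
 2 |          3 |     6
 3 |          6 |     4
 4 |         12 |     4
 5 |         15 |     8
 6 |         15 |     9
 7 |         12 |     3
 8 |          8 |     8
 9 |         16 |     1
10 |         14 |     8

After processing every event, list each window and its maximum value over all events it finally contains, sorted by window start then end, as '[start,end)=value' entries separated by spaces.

i=0 t=2 v=2: → [2,5); WM=1
i=1 t=2 v=3: → [2,5); WM=1
i=2 t=3 v=6: → [2,6); WM=2
i=3 t=6 v=4: → [6,9); WM=5
i=4 t=12 v=4: → [12,15); WM=11
i=5 t=15 v=8: → [15,18); WM=14
i=6 t=15 v=9: → [15,18); WM=14
i=7 t=12 v=3: → [12,15); WM=14
i=8 t=8 v=8: DROP (t<14-4); WM=14
i=9 t=16 v=1: → [15,19); WM=15
i=10 t=14 v=8: → [12,19); WM=15

[2,6)=6 [6,9)=4 [12,19)=9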